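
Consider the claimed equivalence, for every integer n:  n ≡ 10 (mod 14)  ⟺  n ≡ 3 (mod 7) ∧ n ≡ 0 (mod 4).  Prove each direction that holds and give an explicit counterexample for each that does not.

(⇒) This fails: n = 10 gives 10 ≡ 10 (mod 14) but 10 ≡ 2 (mod 4), so the conjunction on the right does not hold.

(⇐) Conversely, if n ≡ 3 (mod 7) and n ≡ 0 (mod 4), then by the Chinese remainder theorem n ≡ 24 (mod 28). Since 24 ≡ 10 (mod 14) and 14 ∣ 28, we get n ≡ 10 (mod 14).

Only the converse holds.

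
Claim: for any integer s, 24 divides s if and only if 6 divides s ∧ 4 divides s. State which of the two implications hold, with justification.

Forward direction. If 24 ∣ s, write s = 24q. Since 24 = 4·6, s = 6·(4q), so 6 ∣ s; and since 24 = 6·4, s = 4·(6q), so 4 ∣ s.

Converse. This fails: take s = 12. Both 6 ∣ 12 and 4 ∣ 12, yet 12 is not a multiple of 24 (since 12 = 0·24 + 12), so 24 ∤ 12.

(⇒) holds; (⇐) fails.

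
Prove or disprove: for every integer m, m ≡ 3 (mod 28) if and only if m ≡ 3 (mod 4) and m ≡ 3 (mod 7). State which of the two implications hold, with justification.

Both directions hold.

Forward direction. Suppose m ≡ 3 (mod 28); write m = 28j + 3. Since 4 ∣ 28, reducing mod 4 gives m ≡ 3 (mod 4); since 7 ∣ 28, reducing mod 7 gives m ≡ 3 (mod 7).

Converse. If m ≡ 3 (mod 4) and m ≡ 3 (mod 7), then by the Chinese remainder theorem m ≡ 3 (mod 28). This is exactly m ≡ 3 (mod 28).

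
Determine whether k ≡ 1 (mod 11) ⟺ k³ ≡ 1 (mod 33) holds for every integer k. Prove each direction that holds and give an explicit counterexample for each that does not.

Forward direction. This fails: take k = 12. Then 12 ≡ 1 (mod 11), but 12³ = 1728 ≡ 12 (mod 33), not 1.

Converse. The residues r modulo 33 with r³ ≡ 1 (mod 33) are exactly {1}, and each is ≡ 1 (mod 11).

Only the converse holds.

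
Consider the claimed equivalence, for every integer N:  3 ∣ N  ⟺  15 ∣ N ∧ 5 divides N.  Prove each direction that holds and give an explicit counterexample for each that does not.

Only the converse holds.

[⇒] This fails: take N = 3. Certainly 3 ∣ 3, but 15 ∤ 3.

[⇐] Suppose 15 ∣ N and 5 ∣ N. Any common multiple of 15 and 5 is a multiple of their lcm; here lcm(15, 5) = 15·5/gcd(15, 5) = 75/5 = 15, so 15 ∣ N. Since 3 ∣ 15, it follows that 3 ∣ N.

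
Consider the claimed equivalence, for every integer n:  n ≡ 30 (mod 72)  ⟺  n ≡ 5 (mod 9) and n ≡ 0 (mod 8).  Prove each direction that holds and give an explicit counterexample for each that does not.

Neither implication holds.

Forward direction. This fails: n = 30 gives 30 ≡ 30 (mod 72) but 30 ≡ 3 (mod 9), so the conjunction on the right does not hold.

Converse. This fails: n = 32 satisfies both congruences on the right (32 ≡ 5 mod 9 and 32 ≡ 0 mod 8) yet 32 ≡ 32 (mod 72), not 30.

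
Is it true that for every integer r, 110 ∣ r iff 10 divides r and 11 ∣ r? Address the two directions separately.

Both directions hold; the statement is true.

(⟹) If 110 ∣ r, write r = 110q. Since 110 = 11·10, r = 10·(11q), so 10 ∣ r; and since 110 = 10·11, r = 11·(10q), so 11 ∣ r.

(⟸) Suppose 10 ∣ r and 11 ∣ r. Any common multiple of 10 and 11 is a multiple of their lcm; here gcd(10, 11) = 1, so lcm(10, 11) = 10·11 = 110, so 110 ∣ r.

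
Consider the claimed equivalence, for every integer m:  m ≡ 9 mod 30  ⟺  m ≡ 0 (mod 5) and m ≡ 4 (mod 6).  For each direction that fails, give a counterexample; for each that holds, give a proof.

Both directions fail.

Forward direction. This fails: m = 9 gives 9 ≡ 9 (mod 30) but 9 ≡ 4 (mod 5), so the conjunction on the right does not hold.

Converse. This fails: m = 10 satisfies both congruences on the right (10 ≡ 0 mod 5 and 10 ≡ 4 mod 6) yet 10 ≡ 10 (mod 30), not 9.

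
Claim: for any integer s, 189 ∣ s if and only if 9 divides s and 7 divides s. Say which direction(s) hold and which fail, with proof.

Only the forward implication holds.

Forward direction. If 189 ∣ s, write s = 189q. Since 189 = 21·9, s = 9·(21q), so 9 ∣ s; and since 189 = 27·7, s = 7·(27q), so 7 ∣ s.

Converse. This fails: take s = 63. Both 9 ∣ 63 and 7 ∣ 63, yet 63 is not a multiple of 189 (since 63 = 0·189 + 63), so 189 ∤ 63.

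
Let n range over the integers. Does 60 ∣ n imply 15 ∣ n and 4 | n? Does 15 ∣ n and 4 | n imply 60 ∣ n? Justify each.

Both implications hold.

(⟹) If 60 ∣ n, write n = 60q. Since 60 = 4·15, n = 15·(4q), so 15 ∣ n; and since 60 = 15·4, n = 4·(15q), so 4 ∣ n.

(⟸) Suppose 15 ∣ n and 4 ∣ n. Any common multiple of 15 and 4 is a multiple of their lcm; here gcd(15, 4) = 1, so lcm(15, 4) = 15·4 = 60, so 60 ∣ n.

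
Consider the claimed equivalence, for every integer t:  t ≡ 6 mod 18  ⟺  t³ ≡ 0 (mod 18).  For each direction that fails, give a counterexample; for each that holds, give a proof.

[⇒] Suppose t ≡ 6 mod 18. Write t = 18j + 6. Then (18j + 6)³ = 5832j³ + 5832j² + 1944j + 216 = 18(324j³ + 324j² + 108j + 12) + 0, so t³ ≡ 0 (mod 18).

[⇐] This fails: take t = 0. Then 0³ = 0 ≡ 0 (mod 18), yet 0 ≡ 0 (mod 18), not 6.

The forward direction holds; the converse fails.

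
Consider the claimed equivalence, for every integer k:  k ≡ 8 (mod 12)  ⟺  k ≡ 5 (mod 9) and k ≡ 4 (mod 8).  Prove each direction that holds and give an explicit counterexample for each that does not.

Only the reverse direction holds.

(⟹) This fails: k = 32 gives 32 ≡ 8 (mod 12) but 32 ≡ 0 (mod 8), so the conjunction on the right does not hold.

(⟸) Conversely, if k ≡ 5 (mod 9) and k ≡ 4 (mod 8), then by the Chinese remainder theorem k ≡ 68 (mod 72). Since 68 ≡ 8 (mod 12) and 12 ∣ 72, we get k ≡ 8 (mod 12).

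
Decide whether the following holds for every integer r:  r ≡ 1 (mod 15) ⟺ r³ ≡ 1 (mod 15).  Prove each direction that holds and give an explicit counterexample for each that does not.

Both directions hold; the statement is true.

(←) Suppose r³ ≡ 1 (mod 15). The only residue r in {0, …, 14} with r³ ≡ 1 (mod 15) is r = 1, so r ≡ 1 (mod 15).

(→) Suppose r ≡ 1 (mod 15). Write r = 15j + 1. Then (15j + 1)³ = 3375j³ + 675j² + 45j + 1 = 15(225j³ + 45j² + 3j) + 1, so r³ ≡ 1 (mod 15).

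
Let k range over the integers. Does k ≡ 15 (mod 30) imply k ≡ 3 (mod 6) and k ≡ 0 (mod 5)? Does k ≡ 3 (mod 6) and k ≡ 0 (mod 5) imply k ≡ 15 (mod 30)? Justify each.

Equivalent; both directions hold.

Forward direction. Suppose k ≡ 15 (mod 30); write k = 30j + 15. Since 6 ∣ 30, reducing mod 6 gives k ≡ 15 ≡ 3 (mod 6); since 5 ∣ 30, reducing mod 5 gives k ≡ 15 ≡ 0 (mod 5).

Converse. If k ≡ 3 (mod 6) and k ≡ 0 (mod 5), then by the Chinese remainder theorem k ≡ 15 (mod 30). This is exactly k ≡ 15 (mod 30).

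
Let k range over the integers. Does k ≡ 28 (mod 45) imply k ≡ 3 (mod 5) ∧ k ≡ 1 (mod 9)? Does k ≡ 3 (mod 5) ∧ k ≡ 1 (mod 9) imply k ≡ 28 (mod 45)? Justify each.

Equivalent; both directions hold.

(⟹) Suppose k ≡ 28 (mod 45); write k = 45j + 28. Since 5 ∣ 45, reducing mod 5 gives k ≡ 28 ≡ 3 (mod 5); since 9 ∣ 45, reducing mod 9 gives k ≡ 28 ≡ 1 (mod 9).

(⟸) Conversely, if k ≡ 3 (mod 5) and k ≡ 1 (mod 9), then by the Chinese remainder theorem k ≡ 28 (mod 45). This is exactly k ≡ 28 (mod 45).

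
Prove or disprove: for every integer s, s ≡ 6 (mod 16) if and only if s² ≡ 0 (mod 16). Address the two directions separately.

Both directions fail.

(→) This fails: take s = 6. Then 6 ≡ 6 (mod 16), but 6² = 36 ≡ 4 (mod 16), not 0.

(←) This fails: take s = 0. Then 0² = 0 ≡ 0 (mod 16), yet 0 ≡ 0 (mod 16), not 6.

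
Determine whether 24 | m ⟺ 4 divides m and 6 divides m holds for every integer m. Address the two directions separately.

The forward direction holds; the converse fails.

[⇒] If 24 ∣ m, write m = 24q. Since 24 = 6·4, m = 4·(6q), so 4 ∣ m; and since 24 = 4·6, m = 6·(4q), so 6 ∣ m.

[⇐] This fails: take m = 12. Both 4 ∣ 12 and 6 ∣ 12, yet 12 is not a multiple of 24 (since 12 = 0·24 + 12), so 24 ∤ 12.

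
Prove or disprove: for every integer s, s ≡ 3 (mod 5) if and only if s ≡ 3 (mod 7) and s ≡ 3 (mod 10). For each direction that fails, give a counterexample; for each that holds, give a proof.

Only the reverse direction holds.

(⇐) If s ≡ 3 (mod 7) and s ≡ 3 (mod 10), then by the Chinese remainder theorem s ≡ 3 (mod 70). Since 3 ≡ 3 (mod 5) and 5 ∣ 70, we get s ≡ 3 (mod 5).

(⇒) This fails: s = 33 gives 33 ≡ 3 (mod 5) but 33 ≡ 5 (mod 7), so the conjunction on the right does not hold.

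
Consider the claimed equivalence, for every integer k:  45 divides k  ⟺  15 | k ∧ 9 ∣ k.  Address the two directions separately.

Both implications hold.

[⇒] If 45 ∣ k, write k = 45q. Since 45 = 3·15, k = 15·(3q), so 15 ∣ k; and since 45 = 5·9, k = 9·(5q), so 9 ∣ k.

[⇐] Suppose 15 ∣ k and 9 ∣ k. Any common multiple of 15 and 9 is a multiple of their lcm; here lcm(15, 9) = 15·9/gcd(15, 9) = 135/3 = 45, so 45 ∣ k.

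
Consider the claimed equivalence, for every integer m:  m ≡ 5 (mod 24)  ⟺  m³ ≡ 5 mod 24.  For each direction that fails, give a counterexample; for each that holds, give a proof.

Both implications hold.

(⟹) Suppose m ≡ 5 (mod 24). Write m = 24j + 5. Then (24j + 5)³ = 13824j³ + 8640j² + 1800j + 125 = 24(576j³ + 360j² + 75j + 5) + 5, so m³ ≡ 5 (mod 24).

(⟸) Conversely, suppose m³ ≡ 5 (mod 24). The only residue r in {0, …, 23} with r³ ≡ 5 (mod 24) is r = 5, so m ≡ 5 (mod 24).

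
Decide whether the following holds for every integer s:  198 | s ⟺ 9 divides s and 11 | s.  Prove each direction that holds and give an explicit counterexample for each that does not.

(→) If 198 ∣ s, write s = 198q. Since 198 = 22·9, s = 9·(22q), so 9 ∣ s; and since 198 = 18·11, s = 11·(18q), so 11 ∣ s.

(←) This fails: take s = 99. Both 9 ∣ 99 and 11 ∣ 99, yet 99 is not a multiple of 198 (since 99 = 0·198 + 99), so 198 ∤ 99.

(⇒) holds; (⇐) fails.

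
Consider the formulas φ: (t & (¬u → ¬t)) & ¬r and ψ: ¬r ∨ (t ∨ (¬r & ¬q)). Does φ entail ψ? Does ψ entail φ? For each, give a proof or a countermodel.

(→) Assume the antecedent. If t is true, ¬r ∨ (t ∨ (¬r & ¬q)) reduces to true regardless of the other variables. If t is false, the antecedent cannot hold. Either way ¬r ∨ (t ∨ (¬r & ¬q)) holds.

(←) This fails. Under t = F, q = F, r = F, u = F, the left side is false but the right side is true.

Not equivalent: only (⇒) holds.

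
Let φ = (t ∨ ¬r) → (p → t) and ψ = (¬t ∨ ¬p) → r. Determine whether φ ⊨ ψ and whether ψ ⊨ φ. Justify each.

The forward direction fails; the converse holds.

(←) Assume the antecedent. If r is true, (t ∨ ¬r) → (p → t) reduces to true regardless of the other variables. If r is false, the antecedent forces (p = T, r = F, t = T), and (t ∨ ¬r) → (p → t) holds there. Either way (t ∨ ¬r) → (p → t) holds.

(→) This fails. Under p = F, r = F, t = F, the left side is true but the right side is false.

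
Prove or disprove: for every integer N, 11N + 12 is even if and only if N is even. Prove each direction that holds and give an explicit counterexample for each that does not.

Both directions hold; the statement is true.

(→) Suppose 11N + 12 is even. Since 11 is odd, 11N and N have the same parity, so 11N + 12 ≡ N + 12 (mod 2). As 12 is even, 11N + 12 is even exactly when N is even. Thus N is even.

(←) Conversely, suppose N is even; write N = 2j. Then 11N + 12 = 11·(2j) + 12 = 2·11j + 12, which is even.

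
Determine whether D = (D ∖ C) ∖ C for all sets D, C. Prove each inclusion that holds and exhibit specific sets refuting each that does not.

(⊆) fails; (⊇) holds.

(⟹) This inclusion fails. Take D = {1}, C = {1}; then 1 ∈ D but 1 ∉ (D ∖ C) ∖ C.

(⟸) Let x ∈ (D ∖ C) ∖ C. Then x ∈ D and x ∉ C, from which x ∈ D.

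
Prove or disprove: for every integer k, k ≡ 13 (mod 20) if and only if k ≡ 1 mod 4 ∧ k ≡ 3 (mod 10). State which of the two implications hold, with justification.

(⟹) Suppose k ≡ 13 (mod 20); write k = 20j + 13. Since 4 ∣ 20, reducing mod 4 gives k ≡ 13 ≡ 1 (mod 4); since 10 ∣ 20, reducing mod 10 gives k ≡ 13 ≡ 3 (mod 10).

(⟸) Conversely, if k ≡ 1 (mod 4) and k ≡ 3 (mod 10), then by the Chinese remainder theorem k ≡ 13 (mod 20). This is exactly k ≡ 13 (mod 20).

Both directions hold; the statement is true.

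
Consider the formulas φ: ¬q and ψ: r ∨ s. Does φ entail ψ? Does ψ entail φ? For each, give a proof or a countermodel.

[⇒] This fails. Under q = F, s = F, r = F, the left side is true but the right side is false.

[⇐] This fails. Under q = T, s = T, r = F, the left side is false but the right side is true.

Neither implication holds.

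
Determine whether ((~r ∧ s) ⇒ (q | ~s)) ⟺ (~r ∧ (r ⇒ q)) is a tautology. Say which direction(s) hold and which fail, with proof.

(→) This fails. Under s = F, q = F, r = T, the left side is true but the right side is false.

(←) This fails. Under s = T, q = F, r = F, the left side is false but the right side is true.

(⇒) fails and (⇐) fails.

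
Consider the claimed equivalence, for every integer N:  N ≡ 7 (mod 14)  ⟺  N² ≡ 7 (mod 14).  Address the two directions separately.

Both implications hold.

[⇒] Suppose N ≡ 7 (mod 14). Write N = 14j + 7. Then (14j + 7)² = 196j² + 196j + 49 = 14(14j² + 14j + 3) + 7, so N² ≡ 7 (mod 14).

[⇐] Conversely, suppose N² ≡ 7 (mod 14). The only residue r in {0, …, 13} with r² ≡ 7 (mod 14) is r = 7, so N ≡ 7 (mod 14).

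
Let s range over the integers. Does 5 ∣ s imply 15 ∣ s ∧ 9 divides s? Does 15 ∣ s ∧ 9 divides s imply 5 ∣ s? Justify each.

[⇒] This fails: take s = 5. Certainly 5 ∣ 5, but 15 ∤ 5.

[⇐] Suppose 15 ∣ s and 9 ∣ s. Any common multiple of 15 and 9 is a multiple of their lcm; here lcm(15, 9) = 15·9/gcd(15, 9) = 135/3 = 45, so 45 ∣ s. Since 5 ∣ 45, it follows that 5 ∣ s.

Not equivalent: only (⇐) holds.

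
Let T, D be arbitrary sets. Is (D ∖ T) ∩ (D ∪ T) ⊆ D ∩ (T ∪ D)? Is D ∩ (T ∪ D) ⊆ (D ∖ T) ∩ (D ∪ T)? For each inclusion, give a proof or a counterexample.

(⊆) holds; (⊇) fails.

(⊆) Let x ∈ (D ∖ T) ∩ (D ∪ T). Then x ∈ D and x ∉ T, from which x ∈ D ∩ (T ∪ D).

(⊇) This inclusion fails. Take T = {1}, D = {1}; then 1 ∈ D ∩ (T ∪ D) but 1 ∉ (D ∖ T) ∩ (D ∪ T).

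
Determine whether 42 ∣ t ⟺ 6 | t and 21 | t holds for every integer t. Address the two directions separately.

(⇒) If 42 ∣ t, write t = 42q. Since 42 = 7·6, t = 6·(7q), so 6 ∣ t; and since 42 = 2·21, t = 21·(2q), so 21 ∣ t.

(⇐) Suppose 6 ∣ t and 21 ∣ t. Any common multiple of 6 and 21 is a multiple of their lcm; here lcm(6, 21) = 6·21/gcd(6, 21) = 126/3 = 42, so 42 ∣ t.

Equivalent; both directions hold.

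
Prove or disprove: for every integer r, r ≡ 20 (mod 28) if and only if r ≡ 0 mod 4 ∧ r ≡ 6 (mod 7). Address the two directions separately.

(⟹) Suppose r ≡ 20 (mod 28); write r = 28j + 20. Since 4 ∣ 28, reducing mod 4 gives r ≡ 20 ≡ 0 (mod 4); since 7 ∣ 28, reducing mod 7 gives r ≡ 20 ≡ 6 (mod 7).

(⟸) Conversely, if r ≡ 0 (mod 4) and r ≡ 6 (mod 7), then by the Chinese remainder theorem r ≡ 20 (mod 28). This is exactly r ≡ 20 (mod 28).

Equivalent; both directions hold.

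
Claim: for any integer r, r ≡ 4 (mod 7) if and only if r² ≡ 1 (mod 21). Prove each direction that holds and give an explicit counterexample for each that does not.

Both directions fail.

(→) This fails: take r = 4. Then 4 ≡ 4 (mod 7), but 4² = 16 ≡ 16 (mod 21), not 1.

(←) This fails: take r = 1. Then 1² = 1 ≡ 1 (mod 21), yet 1 ≡ 1 (mod 7), not 4.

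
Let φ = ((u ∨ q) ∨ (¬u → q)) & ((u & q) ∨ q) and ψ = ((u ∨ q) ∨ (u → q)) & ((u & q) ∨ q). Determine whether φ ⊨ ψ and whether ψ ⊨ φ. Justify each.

Both implications hold.

Forward direction. Assume the antecedent. If q is true, the consequent reduces to true regardless of the other variables. If q is false, the antecedent cannot hold. Either way the consequent holds.

Converse. Assume the antecedent. If q is true, the consequent reduces to true regardless of the other variables. If q is false, the antecedent cannot hold. Either way the consequent holds.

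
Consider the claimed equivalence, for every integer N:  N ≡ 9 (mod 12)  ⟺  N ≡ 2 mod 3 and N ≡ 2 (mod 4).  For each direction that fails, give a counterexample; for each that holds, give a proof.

(→) This fails: N = 9 gives 9 ≡ 9 (mod 12) but 9 ≡ 0 (mod 3), so the conjunction on the right does not hold.

(←) This fails: N = 2 satisfies both congruences on the right (2 ≡ 2 mod 3 and 2 ≡ 2 mod 4) yet 2 ≡ 2 (mod 12), not 9.

(⇒) fails and (⇐) fails.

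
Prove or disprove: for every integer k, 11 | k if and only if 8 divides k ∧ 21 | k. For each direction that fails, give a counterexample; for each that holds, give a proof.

(⇒) fails and (⇐) fails.

(→) This fails: take k = 11. Certainly 11 ∣ 11, but 8 ∤ 11.

(←) This fails: take k = 168. Both 8 ∣ 168 and 21 ∣ 168, yet 168 is not a multiple of 11 (since 168 = 15·11 + 3), so 11 ∤ 168.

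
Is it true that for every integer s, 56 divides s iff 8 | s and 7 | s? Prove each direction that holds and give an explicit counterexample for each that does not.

Both directions hold; the statement is true.

Forward direction. If 56 ∣ s, write s = 56q. Since 56 = 7·8, s = 8·(7q), so 8 ∣ s; and since 56 = 8·7, s = 7·(8q), so 7 ∣ s.

Converse. Suppose 8 ∣ s and 7 ∣ s. Any common multiple of 8 and 7 is a multiple of their lcm; here gcd(8, 7) = 1, so lcm(8, 7) = 8·7 = 56, so 56 ∣ s.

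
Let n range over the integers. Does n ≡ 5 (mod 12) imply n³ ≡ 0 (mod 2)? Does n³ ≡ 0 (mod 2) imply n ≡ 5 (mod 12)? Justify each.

[⇒] This fails: take n = 5. Then 5 ≡ 5 (mod 12), but 5³ = 125 ≡ 1 (mod 2), not 0.

[⇐] This fails: take n = 0. Then 0³ = 0 ≡ 0 (mod 2), yet 0 ≡ 0 (mod 12), not 5.

Neither direction holds.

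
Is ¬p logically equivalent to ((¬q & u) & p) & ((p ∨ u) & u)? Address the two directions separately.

Both directions fail.

[⇒] This fails. Under u = F, p = F, q = F, the left side is true but the right side is false.

[⇐] This fails. Under u = T, p = T, q = F, the left side is false but the right side is true.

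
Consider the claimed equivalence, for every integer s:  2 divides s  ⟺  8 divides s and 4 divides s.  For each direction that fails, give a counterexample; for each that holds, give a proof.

(⇐) Suppose 8 ∣ s and 4 ∣ s. Any common multiple of 8 and 4 is a multiple of their lcm; here lcm(8, 4) = 8·4/gcd(8, 4) = 32/4 = 8, so 8 ∣ s. Since 2 ∣ 8, it follows that 2 ∣ s.

(⇒) This fails: take s = 2. Certainly 2 ∣ 2, but 8 ∤ 2.

(⇒) fails; (⇐) holds.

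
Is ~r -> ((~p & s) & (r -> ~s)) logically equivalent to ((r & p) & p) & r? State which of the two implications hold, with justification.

Only the converse holds.

(→) This fails. Under p = F, r = T, s = F, the left side is true but the right side is false.

(←) Assume the antecedent. If p is true, the antecedent forces (p = T, r = T, s = F) or (p = T, r = T, s = T), and ~r -> ((~p & s) & (r -> ~s)) holds there. If p is false, the antecedent cannot hold. Either way ~r -> ((~p & s) & (r -> ~s)) holds.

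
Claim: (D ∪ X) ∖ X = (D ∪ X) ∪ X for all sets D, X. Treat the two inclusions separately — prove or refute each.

(⟹) Let x ∈ (D ∪ X) ∖ X. Then x ∈ D and x ∉ X, from which x ∈ (D ∪ X) ∪ X.

(⟸) This inclusion fails. Take D = ∅, X = {1}; then 1 ∈ (D ∪ X) ∪ X but 1 ∉ (D ∪ X) ∖ X.

The sets are not equal: only the forward inclusion holds.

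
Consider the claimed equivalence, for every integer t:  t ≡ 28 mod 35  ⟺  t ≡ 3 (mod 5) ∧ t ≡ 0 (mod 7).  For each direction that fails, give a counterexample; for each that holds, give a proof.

The biconditional holds.

(⇐) If t ≡ 3 (mod 5) and t ≡ 0 (mod 7), then by the Chinese remainder theorem t ≡ 28 (mod 35). This is exactly t ≡ 28 (mod 35).

(⇒) Suppose t ≡ 28 (mod 35); write t = 35j + 28. Since 5 ∣ 35, reducing mod 5 gives t ≡ 28 ≡ 3 (mod 5); since 7 ∣ 35, reducing mod 7 gives t ≡ 28 ≡ 0 (mod 7).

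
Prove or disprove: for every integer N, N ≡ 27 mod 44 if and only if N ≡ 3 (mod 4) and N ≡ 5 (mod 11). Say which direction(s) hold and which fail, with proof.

(⟹) Suppose N ≡ 27 (mod 44); write N = 44j + 27. Since 4 ∣ 44, reducing mod 4 gives N ≡ 27 ≡ 3 (mod 4); since 11 ∣ 44, reducing mod 11 gives N ≡ 27 ≡ 5 (mod 11).

(⟸) Conversely, if N ≡ 3 (mod 4) and N ≡ 5 (mod 11), then by the Chinese remainder theorem N ≡ 27 (mod 44). This is exactly N ≡ 27 (mod 44).

Equivalent; both directions hold.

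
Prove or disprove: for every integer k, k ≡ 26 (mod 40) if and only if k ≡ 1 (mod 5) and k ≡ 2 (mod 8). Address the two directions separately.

Both implications hold.

Forward direction. Suppose k ≡ 26 (mod 40); write k = 40j + 26. Since 5 ∣ 40, reducing mod 5 gives k ≡ 26 ≡ 1 (mod 5); since 8 ∣ 40, reducing mod 8 gives k ≡ 26 ≡ 2 (mod 8).

Converse. If k ≡ 1 (mod 5) and k ≡ 2 (mod 8), then by the Chinese remainder theorem k ≡ 26 (mod 40). This is exactly k ≡ 26 (mod 40).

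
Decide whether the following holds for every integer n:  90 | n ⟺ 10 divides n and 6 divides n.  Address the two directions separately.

The forward direction holds; the converse fails.

(→) If 90 ∣ n, write n = 90q. Since 90 = 9·10, n = 10·(9q), so 10 ∣ n; and since 90 = 15·6, n = 6·(15q), so 6 ∣ n.

(←) This fails: take n = 30. Both 10 ∣ 30 and 6 ∣ 30, yet 30 is not a multiple of 90 (since 30 = 0·90 + 30), so 90 ∤ 30.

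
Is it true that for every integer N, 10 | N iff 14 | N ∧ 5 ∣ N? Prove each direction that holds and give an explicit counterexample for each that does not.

(→) This fails: take N = 10. Certainly 10 ∣ 10, but 14 ∤ 10.

(←) Suppose 14 ∣ N and 5 ∣ N. Any common multiple of 14 and 5 is a multiple of their lcm; here gcd(14, 5) = 1, so lcm(14, 5) = 14·5 = 70, so 70 ∣ N. Since 10 ∣ 70, it follows that 10 ∣ N.

(⇒) fails; (⇐) holds.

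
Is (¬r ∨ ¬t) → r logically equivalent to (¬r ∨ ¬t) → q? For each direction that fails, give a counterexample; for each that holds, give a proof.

Neither direction holds.

(⇒) This fails. Under t = F, q = F, r = T, the left side is true but the right side is false.

(⇐) This fails. Under t = F, q = T, r = F, the left side is false but the right side is true.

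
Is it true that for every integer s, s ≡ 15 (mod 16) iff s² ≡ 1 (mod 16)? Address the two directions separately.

The forward direction holds; the converse fails.

Forward direction. Suppose s ≡ 15 (mod 16). Write s = 16j + 15. Then (16j + 15)² = 256j² + 480j + 225 = 16(16j² + 30j + 14) + 1, so s² ≡ 1 (mod 16).

Converse. This fails: take s = 1. Then 1² = 1 ≡ 1 (mod 16), yet 1 ≡ 1 (mod 16), not 15.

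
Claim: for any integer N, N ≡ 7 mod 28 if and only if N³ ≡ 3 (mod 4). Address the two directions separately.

(⇒) Suppose N ≡ 7 (mod 28). Then N³ ≡ 7³ = 343 (mod 28), and since 4 ∣ 28, also N³ ≡ 3 (mod 4).

(⇐) This fails: take N = 3. Then 3³ = 27 ≡ 3 (mod 4), yet 3 ≡ 3 (mod 28), not 7.

The forward direction holds; the converse fails.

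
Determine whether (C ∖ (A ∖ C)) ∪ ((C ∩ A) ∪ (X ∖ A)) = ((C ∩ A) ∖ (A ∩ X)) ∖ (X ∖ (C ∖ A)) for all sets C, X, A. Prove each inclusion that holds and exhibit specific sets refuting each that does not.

Only the reverse inclusion holds.

(⊆) This inclusion fails. Take C = {1}, X = ∅, A = ∅; then 1 ∈ (C ∖ (A ∖ C)) ∪ ((C ∩ A) ∪ (X ∖ A)) but 1 ∉ ((C ∩ A) ∖ (A ∩ X)) ∖ (X ∖ (C ∖ A)).

(⊇) Let x ∈ ((C ∩ A) ∖ (A ∩ X)) ∖ (X ∖ (C ∖ A)). Then x ∈ C ∩ A and x ∉ X, from which x ∈ (C ∖ (A ∖ C)) ∪ ((C ∩ A) ∪ (X ∖ A)).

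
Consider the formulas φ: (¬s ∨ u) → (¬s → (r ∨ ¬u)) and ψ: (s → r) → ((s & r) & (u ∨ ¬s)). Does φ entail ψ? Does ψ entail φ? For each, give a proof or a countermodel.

Not equivalent: only (⇐) holds.

Forward direction. This fails. Under u = F, s = F, r = F, the left side is true but the right side is false.

Converse. Assume the antecedent. If u is true, the antecedent forces (u = T, s = T, r = F) or (u = T, s = T, r = T), and (¬s ∨ u) → (¬s → (r ∨ ¬u)) holds there. If u is false, (¬s ∨ u) → (¬s → (r ∨ ¬u)) reduces to true regardless of the other variables. Either way (¬s ∨ u) → (¬s → (r ∨ ¬u)) holds.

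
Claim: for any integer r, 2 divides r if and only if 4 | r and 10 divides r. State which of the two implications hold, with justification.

Only the reverse direction holds.

[⇒] This fails: take r = 2. Certainly 2 ∣ 2, but 4 ∤ 2.

[⇐] Suppose 4 ∣ r and 10 ∣ r. Any common multiple of 4 and 10 is a multiple of their lcm; here lcm(4, 10) = 4·10/gcd(4, 10) = 40/2 = 20, so 20 ∣ r. Since 2 ∣ 20, it follows that 2 ∣ r.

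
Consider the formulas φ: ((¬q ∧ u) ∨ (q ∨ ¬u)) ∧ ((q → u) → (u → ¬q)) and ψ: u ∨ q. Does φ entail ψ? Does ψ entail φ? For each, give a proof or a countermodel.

Neither implication holds.

(⟹) This fails. Under q = F, u = F, the left side is true but the right side is false.

(⟸) This fails. Under q = T, u = T, the left side is false but the right side is true.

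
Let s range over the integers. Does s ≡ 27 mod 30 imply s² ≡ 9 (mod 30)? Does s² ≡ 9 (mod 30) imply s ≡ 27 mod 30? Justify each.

(⇒) Suppose s ≡ 27 mod 30. Write s = 30j + 27. Then (30j + 27)² = 900j² + 1620j + 729 = 30(30j² + 54j + 24) + 9, so s² ≡ 9 (mod 30).

(⇐) This fails: take s = 3. Then 3² = 9 ≡ 9 (mod 30), yet 3 ≡ 3 (mod 30), not 27.

The forward direction holds; the converse fails.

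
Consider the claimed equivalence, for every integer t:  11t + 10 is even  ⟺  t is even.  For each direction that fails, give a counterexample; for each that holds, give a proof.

(→) Suppose 11t + 10 is even. Since 11 is odd, 11t and t have the same parity, so 11t + 10 ≡ t + 10 (mod 2). As 10 is even, 11t + 10 is even exactly when t is even. Thus t is even.

(←) Conversely, suppose t is even; write t = 2j. Then 11t + 10 = 11·(2j) + 10 = 2·11j + 10, which is even.

Both directions hold.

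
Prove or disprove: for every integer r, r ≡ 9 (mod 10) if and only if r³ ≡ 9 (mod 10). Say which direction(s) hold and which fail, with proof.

Equivalent; both directions hold.

(⟹) Suppose r ≡ 9 (mod 10). Write r = 10j + 9. Then (10j + 9)³ = 1000j³ + 2700j² + 2430j + 729 = 10(100j³ + 270j² + 243j + 72) + 9, so r³ ≡ 9 (mod 10).

(⟸) For the converse, argue contrapositively. If r ≢ 9 (mod 10), then r is congruent to one of 0, 1, 2, 3, 4, 5, 6, 7, 8 modulo 10, and these give r³ ≡ 0, 1, 8, 7, 4, 5, 6, 3, 2 respectively — never 9.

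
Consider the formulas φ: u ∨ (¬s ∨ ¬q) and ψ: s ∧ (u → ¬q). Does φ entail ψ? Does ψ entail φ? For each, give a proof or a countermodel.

[⇒] This fails. Under u = F, s = F, q = F, the left side is true but the right side is false.

[⇐] This fails. Under u = F, s = T, q = T, the left side is false but the right side is true.

Neither direction holds.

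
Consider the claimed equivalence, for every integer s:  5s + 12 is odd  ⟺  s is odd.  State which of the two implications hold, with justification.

Equivalent; both directions hold.

(⇐) Suppose s is odd; write s = 2j + 1. Then 5s + 12 = 5·(2j + 1) + 12 = 2·5j + 17, which is odd.

(⇒) Suppose 5s + 12 is odd. Since 5 is odd, 5s and s have the same parity, so 5s + 12 ≡ s + 12 (mod 2). As 12 is even, 5s + 12 is odd exactly when s is odd. Thus s is odd.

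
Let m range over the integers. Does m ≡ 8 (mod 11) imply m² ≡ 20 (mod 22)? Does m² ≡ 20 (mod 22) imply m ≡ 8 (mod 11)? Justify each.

Neither direction holds.

Forward direction. This fails: take m = 19. Then 19 ≡ 8 (mod 11), but 19² = 361 ≡ 9 (mod 22), not 20.

Converse. This fails: take m = 14. Then 14² = 196 ≡ 20 (mod 22), yet 14 ≡ 3 (mod 11), not 8.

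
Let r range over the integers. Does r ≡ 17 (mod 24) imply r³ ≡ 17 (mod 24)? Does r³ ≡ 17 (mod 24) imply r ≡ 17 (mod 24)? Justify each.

Both implications hold.

[⇒] Suppose r ≡ 17 (mod 24). Write r = 24j + 17. Then (24j + 17)³ = 13824j³ + 29376j² + 20808j + 4913 = 24(576j³ + 1224j² + 867j + 204) + 17, so r³ ≡ 17 (mod 24).

[⇐] Conversely, suppose r³ ≡ 17 (mod 24). The only residue r in {0, …, 23} with r³ ≡ 17 (mod 24) is r = 17, so r ≡ 17 (mod 24).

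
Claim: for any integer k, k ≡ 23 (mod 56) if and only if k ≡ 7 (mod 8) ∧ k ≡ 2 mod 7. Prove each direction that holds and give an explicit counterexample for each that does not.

[⇒] Suppose k ≡ 23 (mod 56); write k = 56j + 23. Since 8 ∣ 56, reducing mod 8 gives k ≡ 23 ≡ 7 (mod 8); since 7 ∣ 56, reducing mod 7 gives k ≡ 23 ≡ 2 (mod 7).

[⇐] Conversely, if k ≡ 7 (mod 8) and k ≡ 2 (mod 7), then by the Chinese remainder theorem k ≡ 23 (mod 56). This is exactly k ≡ 23 (mod 56).

The biconditional holds.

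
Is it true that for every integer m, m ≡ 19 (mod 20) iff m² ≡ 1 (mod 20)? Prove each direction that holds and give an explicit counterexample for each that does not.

Not equivalent: only (⇒) holds.

(⇒) Suppose m ≡ 19 (mod 20). Write m = 20j + 19. Then (20j + 19)² = 400j² + 760j + 361 = 20(20j² + 38j + 18) + 1, so m² ≡ 1 (mod 20).

(⇐) This fails: take m = 1. Then 1² = 1 ≡ 1 (mod 20), yet 1 ≡ 1 (mod 20), not 19.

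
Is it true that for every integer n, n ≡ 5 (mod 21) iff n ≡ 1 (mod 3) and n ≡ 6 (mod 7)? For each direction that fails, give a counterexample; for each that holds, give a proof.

Forward direction. This fails: n = 5 gives 5 ≡ 5 (mod 21) but 5 ≡ 2 (mod 3), so the conjunction on the right does not hold.

Converse. This fails: n = 13 satisfies both congruences on the right (13 ≡ 1 mod 3 and 13 ≡ 6 mod 7) yet 13 ≡ 13 (mod 21), not 5.

(⇒) fails and (⇐) fails.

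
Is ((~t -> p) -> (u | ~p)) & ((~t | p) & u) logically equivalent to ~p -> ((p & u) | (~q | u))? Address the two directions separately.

(→) Assume the antecedent. If u is true, ~p -> ((p & u) | (~q | u)) reduces to true regardless of the other variables. If u is false, the antecedent cannot hold. Either way ~p -> ((p & u) | (~q | u)) holds.

(←) This fails. Under u = F, p = F, t = F, q = F, the left side is false but the right side is true.

Only the forward implication holds.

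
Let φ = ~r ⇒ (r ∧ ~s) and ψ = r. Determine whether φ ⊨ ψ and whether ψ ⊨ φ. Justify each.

Forward direction. Assume the antecedent. If s is true, the antecedent forces (s = T, r = T), and r holds there. If s is false, the antecedent forces (s = F, r = T), and r holds there. Either way r holds.

Converse. Assume the antecedent. If s is true, the antecedent forces (s = T, r = T), and ~r ⇒ (r ∧ ~s) holds there. If s is false, the antecedent forces (s = F, r = T), and ~r ⇒ (r ∧ ~s) holds there. Either way ~r ⇒ (r ∧ ~s) holds.

Equivalent; both directions hold.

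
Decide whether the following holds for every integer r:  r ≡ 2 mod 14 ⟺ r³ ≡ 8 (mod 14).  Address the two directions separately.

(⟹) Suppose r ≡ 2 mod 14. Write r = 14j + 2. Then (14j + 2)³ = 2744j³ + 1176j² + 168j + 8 = 14(196j³ + 84j² + 12j) + 8, so r³ ≡ 8 (mod 14).

(⟸) This fails: take r = 4. Then 4³ = 64 ≡ 8 (mod 14), yet 4 ≡ 4 (mod 14), not 2.

(⇒) holds; (⇐) fails.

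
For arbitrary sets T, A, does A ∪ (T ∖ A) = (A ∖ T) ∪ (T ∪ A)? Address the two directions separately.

Both inclusions hold.

(⊆) Let x ∈ A ∪ (T ∖ A). Then either x ∈ T and x ∉ A; or x ∈ A and x ∉ T; or x ∈ T ∩ A. In each case x ∈ (A ∖ T) ∪ (T ∪ A), so A ∪ (T ∖ A) ⊆ (A ∖ T) ∪ (T ∪ A).

(⊇) Let x ∈ (A ∖ T) ∪ (T ∪ A). Then either x ∈ T and x ∉ A; or x ∈ A and x ∉ T; or x ∈ T ∩ A. In each case x ∈ A ∪ (T ∖ A), so (A ∖ T) ∪ (T ∪ A) ⊆ A ∪ (T ∖ A).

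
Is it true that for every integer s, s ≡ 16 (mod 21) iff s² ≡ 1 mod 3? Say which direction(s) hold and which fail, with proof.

(⇒) Suppose s ≡ 16 (mod 21). Then s² ≡ 16² = 256 (mod 21), and since 3 ∣ 21, also s² ≡ 1 (mod 3).

(⇐) This fails: take s = 1. Then 1² = 1 ≡ 1 (mod 3), yet 1 ≡ 1 (mod 21), not 16.

Only the forward implication holds.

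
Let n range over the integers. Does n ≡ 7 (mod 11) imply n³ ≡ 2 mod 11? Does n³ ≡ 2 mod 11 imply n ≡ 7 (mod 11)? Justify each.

(⟹) Suppose n ≡ 7 (mod 11). Write n = 11j + 7. Then (11j + 7)³ = 1331j³ + 2541j² + 1617j + 343 = 11(121j³ + 231j² + 147j + 31) + 2, so n³ ≡ 2 (mod 11).

(⟸) Conversely, suppose n³ ≡ 2 (mod 11). The only residue r in {0, …, 10} with r³ ≡ 2 (mod 11) is r = 7, so n ≡ 7 (mod 11).

Both directions hold; the statement is true.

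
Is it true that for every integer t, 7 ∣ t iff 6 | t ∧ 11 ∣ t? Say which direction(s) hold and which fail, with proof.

(⇒) This fails: take t = 7. Certainly 7 ∣ 7, but 6 ∤ 7.

(⇐) This fails: take t = 66. Both 6 ∣ 66 and 11 ∣ 66, yet 66 is not a multiple of 7 (since 66 = 9·7 + 3), so 7 ∤ 66.

Neither direction holds.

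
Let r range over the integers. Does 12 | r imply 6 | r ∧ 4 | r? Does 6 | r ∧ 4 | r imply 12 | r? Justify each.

(→) If 12 ∣ r, write r = 12q. Since 12 = 2·6, r = 6·(2q), so 6 ∣ r; and since 12 = 3·4, r = 4·(3q), so 4 ∣ r.

(←) Suppose 6 ∣ r and 4 ∣ r. Any common multiple of 6 and 4 is a multiple of their lcm; here lcm(6, 4) = 6·4/gcd(6, 4) = 24/2 = 12, so 12 ∣ r.

The biconditional holds.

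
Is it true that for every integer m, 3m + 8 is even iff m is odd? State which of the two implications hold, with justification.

Both directions fail.

Forward direction. This fails: m = 4 gives 3m + 8 = 20, which is even, but 4 is even, not odd.

Converse. This also fails: m = 3 is odd, but 3m + 8 = 17 is odd, not even.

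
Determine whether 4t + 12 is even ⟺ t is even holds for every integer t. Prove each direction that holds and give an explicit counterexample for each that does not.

Not equivalent: only (⇐) holds.

(⟸) Suppose t is even. Since 4 is even, 4t is even for every t, so 4t + 12 has the same parity as 12, which is even. Hence 4t + 12 is even.

(⟹) This fails: take t = 7. Then 4t + 12 = 40, which is even, yet t = 7 is odd, not even.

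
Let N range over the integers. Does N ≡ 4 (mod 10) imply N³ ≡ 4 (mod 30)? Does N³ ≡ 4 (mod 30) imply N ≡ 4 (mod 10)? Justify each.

(→) This fails: take N = 14. Then 14 ≡ 4 (mod 10), but 14³ = 2744 ≡ 14 (mod 30), not 4.

(←) Conversely, the residues r modulo 30 with r³ ≡ 4 (mod 30) are exactly {4}, and each is ≡ 4 (mod 10).

Only the converse holds.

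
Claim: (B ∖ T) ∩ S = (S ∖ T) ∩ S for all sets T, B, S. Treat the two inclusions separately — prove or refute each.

The sets are not equal: only the forward inclusion holds.

(⊇) This inclusion fails. Take T = ∅, B = ∅, S = {1}; then 1 ∈ (S ∖ T) ∩ S but 1 ∉ (B ∖ T) ∩ S.

(⊆) Let x ∈ (B ∖ T) ∩ S. Then x ∈ B ∩ S and x ∉ T, from which x ∈ (S ∖ T) ∩ S.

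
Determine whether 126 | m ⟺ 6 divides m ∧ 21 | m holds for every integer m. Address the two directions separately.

[⇐] This fails: take m = 42. Both 6 ∣ 42 and 21 ∣ 42, yet 42 is not a multiple of 126 (since 42 = 0·126 + 42), so 126 ∤ 42.

[⇒] If 126 ∣ m, write m = 126q. Since 126 = 21·6, m = 6·(21q), so 6 ∣ m; and since 126 = 6·21, m = 21·(6q), so 21 ∣ m.

(⇒) holds; (⇐) fails.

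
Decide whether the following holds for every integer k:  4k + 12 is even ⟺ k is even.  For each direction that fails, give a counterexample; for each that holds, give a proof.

(⟹) This fails: take k = 5. Then 4k + 12 = 32, which is even, yet k = 5 is odd, not even.

(⟸) Suppose k is even. Since 4 is even, 4k is even for every k, so 4k + 12 has the same parity as 12, which is even. Hence 4k + 12 is even.

The forward direction fails; the converse holds.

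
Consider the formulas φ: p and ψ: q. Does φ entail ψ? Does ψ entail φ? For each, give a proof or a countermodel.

Neither direction holds.

(⇒) This fails. Under p = T, q = F, the left side is true but the right side is false.

(⇐) This fails. Under p = F, q = T, the left side is false but the right side is true.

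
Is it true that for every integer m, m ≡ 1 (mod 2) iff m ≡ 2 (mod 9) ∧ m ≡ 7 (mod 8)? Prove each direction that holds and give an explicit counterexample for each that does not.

Forward direction. This fails: m = 1 gives 1 ≡ 1 (mod 2) but 1 ≡ 1 (mod 9), so the conjunction on the right does not hold.

Converse. If m ≡ 2 (mod 9) and m ≡ 7 (mod 8), then by the Chinese remainder theorem m ≡ 47 (mod 72). Since 47 ≡ 1 (mod 2) and 2 ∣ 72, we get m ≡ 1 (mod 2).

Not equivalent: only (⇐) holds.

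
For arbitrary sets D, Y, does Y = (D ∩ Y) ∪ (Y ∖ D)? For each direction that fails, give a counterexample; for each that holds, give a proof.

Both inclusions hold; the sets are equal.

(⟹) Let x ∈ Y. Then either x ∈ Y and x ∉ D; or x ∈ D ∩ Y. In each case x ∈ (D ∩ Y) ∪ (Y ∖ D), so Y ⊆ (D ∩ Y) ∪ (Y ∖ D).

(⟸) Let x ∈ (D ∩ Y) ∪ (Y ∖ D). Then either x ∈ Y and x ∉ D; or x ∈ D ∩ Y. In each case x ∈ Y, so (D ∩ Y) ∪ (Y ∖ D) ⊆ Y.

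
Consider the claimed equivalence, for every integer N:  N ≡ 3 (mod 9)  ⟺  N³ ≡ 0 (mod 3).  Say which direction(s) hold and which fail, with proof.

Forward direction. Suppose N ≡ 3 (mod 9). Then N³ ≡ 3³ = 27 (mod 9), and since 3 ∣ 9, also N³ ≡ 0 (mod 3).

Converse. This fails: take N = 0. Then 0³ = 0 ≡ 0 (mod 3), yet 0 ≡ 0 (mod 9), not 3.

Only the forward direction holds.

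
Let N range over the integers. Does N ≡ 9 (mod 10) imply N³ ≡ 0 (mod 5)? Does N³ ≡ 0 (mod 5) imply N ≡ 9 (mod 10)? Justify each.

Forward direction. This fails: take N = 9. Then 9 ≡ 9 (mod 10), but 9³ = 729 ≡ 4 (mod 5), not 0.

Converse. This fails: take N = 0. Then 0³ = 0 ≡ 0 (mod 5), yet 0 ≡ 0 (mod 10), not 9.

Both directions fail.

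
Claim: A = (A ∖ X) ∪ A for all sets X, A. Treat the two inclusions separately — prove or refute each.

(⟹) Let x ∈ A. Then either x ∈ A and x ∉ X; or x ∈ X ∩ A. In each case x ∈ (A ∖ X) ∪ A, so A ⊆ (A ∖ X) ∪ A.

(⟸) Let x ∈ (A ∖ X) ∪ A. Then either x ∈ A and x ∉ X; or x ∈ X ∩ A. In each case x ∈ A, so (A ∖ X) ∪ A ⊆ A.

The two sets are equal.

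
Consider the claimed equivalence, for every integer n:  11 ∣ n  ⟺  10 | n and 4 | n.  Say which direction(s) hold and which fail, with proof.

(⇒) fails and (⇐) fails.

(⇒) This fails: take n = 11. Certainly 11 ∣ 11, but 10 ∤ 11.

(⇐) This fails: take n = 20. Both 10 ∣ 20 and 4 ∣ 20, yet 20 is not a multiple of 11 (since 20 = 1·11 + 9), so 11 ∤ 20.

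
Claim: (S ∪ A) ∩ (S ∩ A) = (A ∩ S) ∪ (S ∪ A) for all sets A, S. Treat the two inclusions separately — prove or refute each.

(⊆) holds; (⊇) fails.

(⊆) Let x ∈ (S ∪ A) ∩ (S ∩ A). Then x ∈ A ∩ S, from which x ∈ (A ∩ S) ∪ (S ∪ A).

(⊇) This inclusion fails. Take A = {1}, S = ∅; then 1 ∈ (A ∩ S) ∪ (S ∪ A) but 1 ∉ (S ∪ A) ∩ (S ∩ A).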